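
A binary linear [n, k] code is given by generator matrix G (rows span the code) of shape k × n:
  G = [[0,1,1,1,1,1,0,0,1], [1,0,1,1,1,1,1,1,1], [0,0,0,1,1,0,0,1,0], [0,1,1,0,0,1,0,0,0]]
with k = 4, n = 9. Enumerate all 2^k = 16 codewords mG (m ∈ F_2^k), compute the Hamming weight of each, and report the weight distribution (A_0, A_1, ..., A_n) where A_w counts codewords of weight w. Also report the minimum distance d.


Weight distribution: A_0 = 1, A_2 = 1, A_3 = 3, A_4 = 2, A_5 = 4, A_6 = 3, A_7 = 1, A_8 = 1. Minimum distance d = 2.

Enumerate all 2^4 = 16 messages m ∈ F_2^4.
For each, compute codeword c = mG in F_2^9, then tally its weight.
  m = 0000 → c = 000000000, weight = 0.
  m = 1000 → c = 011111001, weight = 6.
  m = 0100 → c = 101111111, weight = 8.
  m = 1100 → c = 110000110, weight = 4.
  m = 0010 → c = 000110010, weight = 3.
  m = 1010 → c = 011001011, weight = 5.
  m = 0110 → c = 101001101, weight = 5.
  m = 1110 → c = 110110100, weight = 5.
  m = 0001 → c = 011001000, weight = 3.
  m = 1001 → c = 000110001, weight = 3.
  m = 0101 → c = 110110111, weight = 7.
  m = 1101 → c = 101001110, weight = 5.
  m = 0011 → c = 011111010, weight = 6.
  m = 1011 → c = 000000011, weight = 2.
  m = 0111 → c = 110000101, weight = 4.
  m = 1111 → c = 101111100, weight = 6.
Tally weights:
  weight 0: 1 codewords.
  weight 2: 1 codewords.
  weight 3: 3 codewords.
  weight 4: 2 codewords.
  weight 5: 4 codewords.
  weight 6: 3 codewords.
  weight 7: 1 codewords.
  weight 8: 1 codewords.
Minimum distance d = smallest w > 0 with A_w > 0 = 2.
Sanity: Σ A_w = 16 = 2^4 = 16 ✓.


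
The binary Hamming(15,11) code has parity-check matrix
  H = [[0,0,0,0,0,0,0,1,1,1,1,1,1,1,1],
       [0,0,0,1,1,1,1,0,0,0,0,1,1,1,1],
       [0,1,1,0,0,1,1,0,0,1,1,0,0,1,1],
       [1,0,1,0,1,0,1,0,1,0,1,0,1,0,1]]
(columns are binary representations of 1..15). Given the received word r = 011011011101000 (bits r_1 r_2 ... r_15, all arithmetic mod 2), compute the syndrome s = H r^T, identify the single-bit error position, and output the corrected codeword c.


s = (0, 1, 0, 1)^T, error position = 5, corrected codeword c = 011001011101000

Compute s = H r^T mod 2 one row at a time:
  s_1 = 1 + 1 + 1 + 0 + 1 + 0 + 0 + 0 = 4 ≡ 0 (mod 2).
  s_2 = 0 + 1 + 1 + 0 + 1 + 0 + 0 + 0 = 3 ≡ 1 (mod 2).
  s_3 = 1 + 1 + 1 + 0 + 1 + 0 + 0 + 0 = 4 ≡ 0 (mod 2).
  s_4 = 0 + 1 + 1 + 0 + 1 + 0 + 0 + 0 = 3 ≡ 1 (mod 2).
s = (0, 1, 0, 1)^T — this equals column 5 of H (binary 0101), so error is at position 5.
Correct: flip bit 5 of r = 011011011101000 to get c = 011001011101000.


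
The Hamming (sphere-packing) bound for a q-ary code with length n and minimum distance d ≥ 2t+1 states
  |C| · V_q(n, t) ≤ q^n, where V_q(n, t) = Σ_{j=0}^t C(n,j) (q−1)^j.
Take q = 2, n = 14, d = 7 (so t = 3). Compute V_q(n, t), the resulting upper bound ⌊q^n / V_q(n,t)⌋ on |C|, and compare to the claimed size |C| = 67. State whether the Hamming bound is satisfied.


V_q(n, t) = 470, q^n = 16384, Hamming bound = 34, |C| = 67 > bound (violated).

Step 1: Compute V_q(n, t) = Σ_{j=0}^3 C(n, j) (q−1)^j.
  j = 0: C(14,0)·(1)^0 = 1·1 = 1.
  j = 1: C(14,1)·(1)^1 = 14·1 = 14.
  j = 2: C(14,2)·(1)^2 = 91·1 = 91.
  j = 3: C(14,3)·(1)^3 = 364·1 = 364.
  V_q(n, t) = 1 + 14 + 91 + 364 = 470.
Step 2: q^n = 2^14 = 16384.
Step 3: Hamming bound ⌊q^n / V_q(n,t)⌋ = ⌊16384/470⌋ = 34.
Step 4: Compare |C| = 67 to 34: violated.
The claimed |C| lies above the Hamming bound, so no 2-ary code of length 14 with d ≥ 7 can have 67 codewords.


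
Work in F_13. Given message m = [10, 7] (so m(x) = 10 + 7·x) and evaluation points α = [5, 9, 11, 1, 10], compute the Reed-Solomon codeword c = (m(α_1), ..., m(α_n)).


c = [6, 8, 9, 4, 2]

Message polynomial: m(x) = 10 + 7·x (mod 13).
For each evaluation point α_i, compute m(α_i) mod 13:
  α_1 = 5: Horner steps 7 → 6, so m(5) = 6.
  α_2 = 9: Horner steps 7 → 8, so m(9) = 8.
  α_3 = 11: Horner steps 7 → 9, so m(11) = 9.
  α_4 = 1: Horner steps 7 → 4, so m(1) = 4.
  α_5 = 10: Horner steps 7 → 2, so m(10) = 2.
Codeword c = [6, 8, 9, 4, 2] ∈ F_13^5.


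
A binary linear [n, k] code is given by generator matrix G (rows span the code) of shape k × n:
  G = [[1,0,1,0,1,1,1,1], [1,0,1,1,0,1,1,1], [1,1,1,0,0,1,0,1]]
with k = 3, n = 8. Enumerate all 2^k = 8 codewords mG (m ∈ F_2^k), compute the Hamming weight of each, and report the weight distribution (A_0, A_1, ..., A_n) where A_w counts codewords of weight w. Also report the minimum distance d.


Weight distribution: A_0 = 1, A_2 = 1, A_3 = 2, A_5 = 1, A_6 = 2, A_7 = 1. Minimum distance d = 2.

Enumerate all 2^3 = 8 messages m ∈ F_2^3.
For each, compute codeword c = mG in F_2^8, then tally its weight.
  m = 000 → c = 00000000, weight = 0.
  m = 100 → c = 10101111, weight = 6.
  m = 010 → c = 10110111, weight = 6.
  m = 110 → c = 00011000, weight = 2.
  m = 001 → c = 11100101, weight = 5.
  m = 101 → c = 01001010, weight = 3.
  m = 011 → c = 01010010, weight = 3.
  m = 111 → c = 11111101, weight = 7.
Tally weights:
  weight 0: 1 codewords.
  weight 2: 1 codewords.
  weight 3: 2 codewords.
  weight 5: 1 codewords.
  weight 6: 2 codewords.
  weight 7: 1 codewords.
Minimum distance d = smallest w > 0 with A_w > 0 = 2.
Sanity: Σ A_w = 8 = 2^3 = 8 ✓.


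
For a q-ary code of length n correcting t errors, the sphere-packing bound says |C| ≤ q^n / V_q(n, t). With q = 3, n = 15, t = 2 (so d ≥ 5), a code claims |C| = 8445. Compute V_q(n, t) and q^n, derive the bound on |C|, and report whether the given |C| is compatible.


V_q(n, t) = 451, q^n = 14348907, Hamming bound = 31815, |C| = 8445 ≤ bound (satisfied).

Step 1: Compute V_q(n, t) = Σ_{j=0}^2 C(n, j) (q−1)^j.
  j = 0: C(15,0)·(2)^0 = 1·1 = 1.
  j = 1: C(15,1)·(2)^1 = 15·2 = 30.
  j = 2: C(15,2)·(2)^2 = 105·4 = 420.
  V_q(n, t) = 1 + 30 + 420 = 451.
Step 2: q^n = 3^15 = 14348907.
Step 3: Hamming bound ⌊q^n / V_q(n,t)⌋ = ⌊14348907/451⌋ = 31815.
Step 4: Compare |C| = 8445 to 31815: satisfied.
The claimed |C| lies below the Hamming bound.


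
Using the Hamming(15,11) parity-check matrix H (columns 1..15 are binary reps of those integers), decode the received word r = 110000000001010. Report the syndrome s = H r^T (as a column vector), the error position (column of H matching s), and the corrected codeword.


s = (0, 0, 0, 1)^T, error position = 1, corrected codeword c = 010000000001010

Compute s = H r^T mod 2 one row at a time:
  s_1 = 0 + 0 + 0 + 0 + 1 + 0 + 1 + 0 = 2 ≡ 0 (mod 2).
  s_2 = 0 + 0 + 0 + 0 + 1 + 0 + 1 + 0 = 2 ≡ 0 (mod 2).
  s_3 = 1 + 0 + 0 + 0 + 0 + 0 + 1 + 0 = 2 ≡ 0 (mod 2).
  s_4 = 1 + 0 + 0 + 0 + 0 + 0 + 0 + 0 = 1 ≡ 1 (mod 2).
s = (0, 0, 0, 1)^T — this equals column 1 of H (binary 0001), so error is at position 1.
Correct: flip bit 1 of r = 110000000001010 to get c = 010000000001010.


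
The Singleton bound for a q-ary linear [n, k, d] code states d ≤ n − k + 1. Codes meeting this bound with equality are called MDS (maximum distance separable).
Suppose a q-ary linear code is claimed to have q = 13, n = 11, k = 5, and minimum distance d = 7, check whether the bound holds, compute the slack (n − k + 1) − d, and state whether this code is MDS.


Singleton RHS = n − k + 1 = 7, slack = 0, bound satisfied, MDS.

Singleton bound: d ≤ n − k + 1.
Here n = 11, k = 5, so n − k + 1 = 7.
Given d = 7, check d ≤ 7: YES.
Slack = (n − k + 1) − d = 0.
The code is MDS (slack = 0).
Description: the claimed parameters are [11, 5, 7]_13; such a code would be MDS (meets Singleton bound).


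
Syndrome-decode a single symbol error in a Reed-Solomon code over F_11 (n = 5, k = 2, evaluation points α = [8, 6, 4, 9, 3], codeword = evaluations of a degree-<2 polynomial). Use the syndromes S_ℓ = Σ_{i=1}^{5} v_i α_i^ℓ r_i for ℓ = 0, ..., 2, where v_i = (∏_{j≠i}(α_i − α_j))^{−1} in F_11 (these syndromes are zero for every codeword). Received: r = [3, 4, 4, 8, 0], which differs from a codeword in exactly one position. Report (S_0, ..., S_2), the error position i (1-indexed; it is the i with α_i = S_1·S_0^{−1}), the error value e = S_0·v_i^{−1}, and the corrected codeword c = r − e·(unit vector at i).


S = (8, 10, 7), error at position 3, error magnitude e = 10, c = [3, 4, 5, 8, 0].

Step 1: column multipliers v_i = (∏_{j≠i}(α_i − α_j))^{−1} mod 11.
  i = 1 (α = 8): (8−6)(8−4)(8−9)(8−3) = 2·4·(−1)·5 = −40 ≡ 4, so v_1 = 4^{−1} = 3 (mod 11).
  i = 2 (α = 6): (6−8)(6−4)(6−9)(6−3) = (−2)·2·(−3)·3 = 36 ≡ 3, so v_2 = 3^{−1} = 4 (mod 11).
  i = 3 (α = 4): (4−8)(4−6)(4−9)(4−3) = (−4)·(−2)·(−5)·1 = −40 ≡ 4, so v_3 = 4^{−1} = 3 (mod 11).
  i = 4 (α = 9): (9−8)(9−6)(9−4)(9−3) = 1·3·5·6 = 90 ≡ 2, so v_4 = 2^{−1} = 6 (mod 11).
  i = 5 (α = 3): (3−8)(3−6)(3−4)(3−9) = (−5)·(−3)·(−1)·(−6) = 90 ≡ 2, so v_5 = 2^{−1} = 6 (mod 11).
  v = [3, 4, 3, 6, 6].
Step 2: syndromes of r = [3, 4, 4, 8, 0] (all sums mod 11).
  S_0 = Σ v_i r_i = 3·3 + 4·4 + 3·4 + 6·8 + 6·0 = 85 ≡ 8.
  S_1 = Σ v_i α_i r_i = 3·8·3 + 4·6·4 + 3·4·4 + 6·9·8 + 6·3·0 = 648 ≡ 10.
  α_i^2 mod 11 = [9, 3, 5, 4, 9].
  S_2 = Σ v_i α_i^2 r_i = 3·9·3 + 4·3·4 + 3·5·4 + 6·4·8 + 6·9·0 = 381 ≡ 7.
  S = (8, 10, 7) ≠ 0, so r is not a codeword (an error is present).
Step 3: locate the error. For a single error e at position i, S_ℓ = v_i·e·α_i^ℓ, so α_err = S_1/S_0.
  S_0^{−1} = 8^{−1} = 7 (mod 11), so α_err = 10·7 = 70 ≡ 4 = α_3. Error position i = 3.
  Consistency check: S_2/S_1 = 7·10 = 70 ≡ 4 = α_err ✓ (single-error assumption holds).
Step 4: error magnitude e = S_0/v_3 = S_0·∏_{j≠3}(α_3 − α_j) = 8·4 = 32 ≡ 10 (mod 11).
Step 5: correct position 3: c_3 = r_3 − e = 4 − 10 ≡ 5 (mod 11). Hence c = [3, 4, 5, 8, 0].
  Check: interpolating c through the α_i gives m(x) = 7 + 5·x (degree < 2) with m(α_i) = c_i for every i, so c is indeed a codeword.


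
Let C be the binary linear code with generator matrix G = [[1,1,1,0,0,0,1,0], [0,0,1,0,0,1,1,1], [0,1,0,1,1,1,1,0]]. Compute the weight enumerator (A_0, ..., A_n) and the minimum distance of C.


Weight distribution: A_0 = 1, A_4 = 3, A_5 = 4. Minimum distance d = 4.

Enumerate all 2^3 = 8 messages m ∈ F_2^3.
For each, compute codeword c = mG in F_2^8, then tally its weight.
  m = 000 → c = 00000000, weight = 0.
  m = 100 → c = 11100010, weight = 4.
  m = 010 → c = 00100111, weight = 4.
  m = 110 → c = 11000101, weight = 4.
  m = 001 → c = 01011110, weight = 5.
  m = 101 → c = 10111100, weight = 5.
  m = 011 → c = 01111001, weight = 5.
  m = 111 → c = 10011011, weight = 5.
Tally weights:
  weight 0: 1 codewords.
  weight 4: 3 codewords.
  weight 5: 4 codewords.
Minimum distance d = smallest w > 0 with A_w > 0 = 4.
Sanity: Σ A_w = 8 = 2^3 = 8 ✓.


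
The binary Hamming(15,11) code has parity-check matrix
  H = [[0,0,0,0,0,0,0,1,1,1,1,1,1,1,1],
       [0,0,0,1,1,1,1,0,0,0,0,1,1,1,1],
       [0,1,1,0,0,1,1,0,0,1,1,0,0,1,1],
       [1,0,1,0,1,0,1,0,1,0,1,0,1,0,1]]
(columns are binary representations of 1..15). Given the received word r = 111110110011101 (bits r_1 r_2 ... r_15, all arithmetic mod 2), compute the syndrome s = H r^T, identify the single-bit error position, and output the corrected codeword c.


s = (1, 0, 1, 1)^T, error position = 11, corrected codeword c = 111110110001101

Compute s = H r^T mod 2 one row at a time:
  s_1 = 1 + 0 + 0 + 1 + 1 + 1 + 0 + 1 = 5 ≡ 1 (mod 2).
  s_2 = 1 + 1 + 0 + 1 + 1 + 1 + 0 + 1 = 6 ≡ 0 (mod 2).
  s_3 = 1 + 1 + 0 + 1 + 0 + 1 + 0 + 1 = 5 ≡ 1 (mod 2).
  s_4 = 1 + 1 + 1 + 1 + 0 + 1 + 1 + 1 = 7 ≡ 1 (mod 2).
s = (1, 0, 1, 1)^T — this equals column 11 of H (binary 1011), so error is at position 11.
Correct: flip bit 11 of r = 111110110011101 to get c = 111110110001101.


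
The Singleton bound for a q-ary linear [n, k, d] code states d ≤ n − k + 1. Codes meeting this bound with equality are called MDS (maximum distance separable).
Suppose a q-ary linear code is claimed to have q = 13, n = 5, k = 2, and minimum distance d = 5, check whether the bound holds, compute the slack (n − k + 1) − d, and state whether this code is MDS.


Singleton RHS = n − k + 1 = 4, slack = -1, bound violated (no such code; not MDS).

Singleton bound: d ≤ n − k + 1.
Here n = 5, k = 2, so n − k + 1 = 4.
Given d = 5, check d ≤ 4: NO.
Slack = (n − k + 1) − d = -1.
The slack is negative: d = 5 exceeds n − k + 1 = 4 by 1, so the Singleton bound is violated and no linear [5, 2, 5]_13 code can exist. In particular it is not MDS (MDS requires d = n − k + 1 exactly).
Description: the claimed parameters are [5, 2, 5]_13; such a code would be impossible (violates the Singleton bound).


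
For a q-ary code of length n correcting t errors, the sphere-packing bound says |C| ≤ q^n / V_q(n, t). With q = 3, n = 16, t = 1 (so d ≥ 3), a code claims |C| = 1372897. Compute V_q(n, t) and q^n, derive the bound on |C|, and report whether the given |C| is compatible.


V_q(n, t) = 33, q^n = 43046721, Hamming bound = 1304446, |C| = 1372897 > bound (violated).

Step 1: Compute V_q(n, t) = Σ_{j=0}^1 C(n, j) (q−1)^j.
  j = 0: C(16,0)·(2)^0 = 1·1 = 1.
  j = 1: C(16,1)·(2)^1 = 16·2 = 32.
  V_q(n, t) = 1 + 32 = 33.
Step 2: q^n = 3^16 = 43046721.
Step 3: Hamming bound ⌊q^n / V_q(n,t)⌋ = ⌊43046721/33⌋ = 1304446.
Step 4: Compare |C| = 1372897 to 1304446: violated.
The claimed |C| lies above the Hamming bound, so no 3-ary code of length 16 with d ≥ 3 can have 1372897 codewords.


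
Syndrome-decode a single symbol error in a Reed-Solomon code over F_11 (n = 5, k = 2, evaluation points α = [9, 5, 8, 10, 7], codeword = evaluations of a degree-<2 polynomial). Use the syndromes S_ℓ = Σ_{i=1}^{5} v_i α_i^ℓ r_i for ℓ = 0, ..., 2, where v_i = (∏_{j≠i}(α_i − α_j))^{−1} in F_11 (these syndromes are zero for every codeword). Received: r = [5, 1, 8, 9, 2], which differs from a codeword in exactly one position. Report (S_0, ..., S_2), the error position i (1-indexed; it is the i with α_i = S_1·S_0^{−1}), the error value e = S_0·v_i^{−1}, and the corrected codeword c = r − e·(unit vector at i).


S = (8, 6, 10), error at position 1, error magnitude e = 2, c = [3, 1, 8, 9, 2].

Step 1: column multipliers v_i = (∏_{j≠i}(α_i − α_j))^{−1} mod 11.
  i = 1 (α = 9): (9−5)(9−8)(9−10)(9−7) = 4·1·(−1)·2 = −8 ≡ 3, so v_1 = 3^{−1} = 4 (mod 11).
  i = 2 (α = 5): (5−9)(5−8)(5−10)(5−7) = (−4)·(−3)·(−5)·(−2) = 120 ≡ 10, so v_2 = 10^{−1} = 10 (mod 11).
  i = 3 (α = 8): (8−9)(8−5)(8−10)(8−7) = (−1)·3·(−2)·1 = 6 ≡ 6, so v_3 = 6^{−1} = 2 (mod 11).
  i = 4 (α = 10): (10−9)(10−5)(10−8)(10−7) = 1·5·2·3 = 30 ≡ 8, so v_4 = 8^{−1} = 7 (mod 11).
  i = 5 (α = 7): (7−9)(7−5)(7−8)(7−10) = (−2)·2·(−1)·(−3) = −12 ≡ 10, so v_5 = 10^{−1} = 10 (mod 11).
  v = [4, 10, 2, 7, 10].
Step 2: syndromes of r = [5, 1, 8, 9, 2] (all sums mod 11).
  S_0 = Σ v_i r_i = 4·5 + 10·1 + 2·8 + 7·9 + 10·2 = 129 ≡ 8.
  S_1 = Σ v_i α_i r_i = 4·9·5 + 10·5·1 + 2·8·8 + 7·10·9 + 10·7·2 = 1128 ≡ 6.
  α_i^2 mod 11 = [4, 3, 9, 1, 5].
  S_2 = Σ v_i α_i^2 r_i = 4·4·5 + 10·3·1 + 2·9·8 + 7·1·9 + 10·5·2 = 417 ≡ 10.
  S = (8, 6, 10) ≠ 0, so r is not a codeword (an error is present).
Step 3: locate the error. For a single error e at position i, S_ℓ = v_i·e·α_i^ℓ, so α_err = S_1/S_0.
  S_0^{−1} = 8^{−1} = 7 (mod 11), so α_err = 6·7 = 42 ≡ 9 = α_1. Error position i = 1.
  Consistency check: S_2/S_1 = 10·2 = 20 ≡ 9 = α_err ✓ (single-error assumption holds).
Step 4: error magnitude e = S_0/v_1 = S_0·∏_{j≠1}(α_1 − α_j) = 8·3 = 24 ≡ 2 (mod 11).
Step 5: correct position 1: c_1 = r_1 − e = 5 − 2 ≡ 3 (mod 11). Hence c = [3, 1, 8, 9, 2].
  Check: interpolating c through the α_i gives m(x) = 4 + 6·x (degree < 2) with m(α_i) = c_i for every i, so c is indeed a codeword.


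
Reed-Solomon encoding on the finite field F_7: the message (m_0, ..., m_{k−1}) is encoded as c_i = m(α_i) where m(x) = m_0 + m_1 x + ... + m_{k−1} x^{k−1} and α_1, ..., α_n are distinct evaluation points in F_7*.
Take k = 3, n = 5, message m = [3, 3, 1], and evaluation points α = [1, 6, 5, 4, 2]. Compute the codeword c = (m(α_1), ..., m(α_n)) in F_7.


c = [0, 1, 1, 3, 6]

Message polynomial: m(x) = 3 + 3·x + 1·x^2 (mod 7).
For each evaluation point α_i, compute m(α_i) mod 7:
  α_1 = 1: Horner steps 1 → 4 → 0, so m(1) = 0.
  α_2 = 6: Horner steps 1 → 2 → 1, so m(6) = 1.
  α_3 = 5: Horner steps 1 → 1 → 1, so m(5) = 1.
  α_4 = 4: Horner steps 1 → 0 → 3, so m(4) = 3.
  α_5 = 2: Horner steps 1 → 5 → 6, so m(2) = 6.
Codeword c = [0, 1, 1, 3, 6] ∈ F_7^5.


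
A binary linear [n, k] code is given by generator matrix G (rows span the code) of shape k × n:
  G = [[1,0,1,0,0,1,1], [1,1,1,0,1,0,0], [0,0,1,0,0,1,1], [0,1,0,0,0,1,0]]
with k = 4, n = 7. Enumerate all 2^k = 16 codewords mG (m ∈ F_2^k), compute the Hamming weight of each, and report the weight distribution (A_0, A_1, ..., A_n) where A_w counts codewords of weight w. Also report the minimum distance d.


Weight distribution: A_0 = 1, A_1 = 1, A_2 = 2, A_3 = 6, A_4 = 5, A_5 = 1. Minimum distance d = 1.

Enumerate all 2^4 = 16 messages m ∈ F_2^4.
For each, compute codeword c = mG in F_2^7, then tally its weight.
  m = 0000 → c = 0000000, weight = 0.
  m = 1000 → c = 1010011, weight = 4.
  m = 0100 → c = 1110100, weight = 4.
  m = 1100 → c = 0100111, weight = 4.
  m = 0010 → c = 0010011, weight = 3.
  m = 1010 → c = 1000000, weight = 1.
  m = 0110 → c = 1100111, weight = 5.
  m = 1110 → c = 0110100, weight = 3.
  m = 0001 → c = 0100010, weight = 2.
  m = 1001 → c = 1110001, weight = 4.
  m = 0101 → c = 1010110, weight = 4.
  m = 1101 → c = 0000101, weight = 2.
  m = 0011 → c = 0110001, weight = 3.
  m = 1011 → c = 1100010, weight = 3.
  m = 0111 → c = 1000101, weight = 3.
  m = 1111 → c = 0010110, weight = 3.
Tally weights:
  weight 0: 1 codewords.
  weight 1: 1 codewords.
  weight 2: 2 codewords.
  weight 3: 6 codewords.
  weight 4: 5 codewords.
  weight 5: 1 codewords.
Minimum distance d = smallest w > 0 with A_w > 0 = 1.
Sanity: Σ A_w = 16 = 2^4 = 16 ✓.


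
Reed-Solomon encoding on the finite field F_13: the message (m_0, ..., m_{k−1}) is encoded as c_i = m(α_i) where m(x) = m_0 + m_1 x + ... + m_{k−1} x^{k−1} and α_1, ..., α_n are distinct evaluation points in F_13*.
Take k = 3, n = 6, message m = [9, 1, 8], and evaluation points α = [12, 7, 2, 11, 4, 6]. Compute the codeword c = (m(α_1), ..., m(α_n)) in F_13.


c = [3, 5, 4, 0, 11, 4]

Message polynomial: m(x) = 9 + 1·x + 8·x^2 (mod 13).
For each evaluation point α_i, compute m(α_i) mod 13:
  α_1 = 12: Horner steps 8 → 6 → 3, so m(12) = 3.
  α_2 = 7: Horner steps 8 → 5 → 5, so m(7) = 5.
  α_3 = 2: Horner steps 8 → 4 → 4, so m(2) = 4.
  α_4 = 11: Horner steps 8 → 11 → 0, so m(11) = 0.
  α_5 = 4: Horner steps 8 → 7 → 11, so m(4) = 11.
  α_6 = 6: Horner steps 8 → 10 → 4, so m(6) = 4.
Codeword c = [3, 5, 4, 0, 11, 4] ∈ F_13^6.


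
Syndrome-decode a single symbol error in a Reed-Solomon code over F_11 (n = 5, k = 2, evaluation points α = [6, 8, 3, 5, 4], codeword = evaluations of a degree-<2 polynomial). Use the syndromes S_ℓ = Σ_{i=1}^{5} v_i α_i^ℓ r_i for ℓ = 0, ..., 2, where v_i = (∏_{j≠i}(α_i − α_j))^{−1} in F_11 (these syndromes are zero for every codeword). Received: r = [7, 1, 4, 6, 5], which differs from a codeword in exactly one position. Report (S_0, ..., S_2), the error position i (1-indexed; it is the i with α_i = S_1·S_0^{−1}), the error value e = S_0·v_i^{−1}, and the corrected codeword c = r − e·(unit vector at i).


S = (8, 9, 6), error at position 2, error magnitude e = 3, c = [7, 9, 4, 6, 5].

Step 1: column multipliers v_i = (∏_{j≠i}(α_i − α_j))^{−1} mod 11.
  i = 1 (α = 6): (6−8)(6−3)(6−5)(6−4) = (−2)·3·1·2 = −12 ≡ 10, so v_1 = 10^{−1} = 10 (mod 11).
  i = 2 (α = 8): (8−6)(8−3)(8−5)(8−4) = 2·5·3·4 = 120 ≡ 10, so v_2 = 10^{−1} = 10 (mod 11).
  i = 3 (α = 3): (3−6)(3−8)(3−5)(3−4) = (−3)·(−5)·(−2)·(−1) = 30 ≡ 8, so v_3 = 8^{−1} = 7 (mod 11).
  i = 4 (α = 5): (5−6)(5−8)(5−3)(5−4) = (−1)·(−3)·2·1 = 6 ≡ 6, so v_4 = 6^{−1} = 2 (mod 11).
  i = 5 (α = 4): (4−6)(4−8)(4−3)(4−5) = (−2)·(−4)·1·(−1) = −8 ≡ 3, so v_5 = 3^{−1} = 4 (mod 11).
  v = [10, 10, 7, 2, 4].
Step 2: syndromes of r = [7, 1, 4, 6, 5] (all sums mod 11).
  S_0 = Σ v_i r_i = 10·7 + 10·1 + 7·4 + 2·6 + 4·5 = 140 ≡ 8.
  S_1 = Σ v_i α_i r_i = 10·6·7 + 10·8·1 + 7·3·4 + 2·5·6 + 4·4·5 = 724 ≡ 9.
  α_i^2 mod 11 = [3, 9, 9, 3, 5].
  S_2 = Σ v_i α_i^2 r_i = 10·3·7 + 10·9·1 + 7·9·4 + 2·3·6 + 4·5·5 = 688 ≡ 6.
  S = (8, 9, 6) ≠ 0, so r is not a codeword (an error is present).
Step 3: locate the error. For a single error e at position i, S_ℓ = v_i·e·α_i^ℓ, so α_err = S_1/S_0.
  S_0^{−1} = 8^{−1} = 7 (mod 11), so α_err = 9·7 = 63 ≡ 8 = α_2. Error position i = 2.
  Consistency check: S_2/S_1 = 6·5 = 30 ≡ 8 = α_err ✓ (single-error assumption holds).
Step 4: error magnitude e = S_0/v_2 = S_0·∏_{j≠2}(α_2 − α_j) = 8·10 = 80 ≡ 3 (mod 11).
Step 5: correct position 2: c_2 = r_2 − e = 1 − 3 ≡ 9 (mod 11). Hence c = [7, 9, 4, 6, 5].
  Check: interpolating c through the α_i gives m(x) = 1 + 1·x (degree < 2) with m(α_i) = c_i for every i, so c is indeed a codeword.


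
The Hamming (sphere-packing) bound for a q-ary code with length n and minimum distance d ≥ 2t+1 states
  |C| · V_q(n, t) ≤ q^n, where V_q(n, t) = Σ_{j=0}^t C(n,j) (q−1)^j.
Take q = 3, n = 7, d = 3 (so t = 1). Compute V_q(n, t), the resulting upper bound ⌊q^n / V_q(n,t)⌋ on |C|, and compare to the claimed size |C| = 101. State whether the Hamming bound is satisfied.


V_q(n, t) = 15, q^n = 2187, Hamming bound = 145, |C| = 101 ≤ bound (satisfied).

Step 1: Compute V_q(n, t) = Σ_{j=0}^1 C(n, j) (q−1)^j.
  j = 0: C(7,0)·(2)^0 = 1·1 = 1.
  j = 1: C(7,1)·(2)^1 = 7·2 = 14.
  V_q(n, t) = 1 + 14 = 15.
Step 2: q^n = 3^7 = 2187.
Step 3: Hamming bound ⌊q^n / V_q(n,t)⌋ = ⌊2187/15⌋ = 145.
Step 4: Compare |C| = 101 to 145: satisfied.
The claimed |C| lies below the Hamming bound.


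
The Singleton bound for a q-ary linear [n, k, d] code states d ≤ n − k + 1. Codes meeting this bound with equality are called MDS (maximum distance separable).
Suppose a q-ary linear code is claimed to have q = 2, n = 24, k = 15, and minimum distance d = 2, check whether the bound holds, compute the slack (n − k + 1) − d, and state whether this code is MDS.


Singleton RHS = n − k + 1 = 10, slack = 8, bound satisfied, not MDS.

Singleton bound: d ≤ n − k + 1.
Here n = 24, k = 15, so n − k + 1 = 10.
Given d = 2, check d ≤ 10: YES.
Slack = (n − k + 1) − d = 8.
The code is NOT MDS (slack = 8 > 0).
Description: the claimed parameters are [24, 15, 2]_2; such a code would be non-MDS.


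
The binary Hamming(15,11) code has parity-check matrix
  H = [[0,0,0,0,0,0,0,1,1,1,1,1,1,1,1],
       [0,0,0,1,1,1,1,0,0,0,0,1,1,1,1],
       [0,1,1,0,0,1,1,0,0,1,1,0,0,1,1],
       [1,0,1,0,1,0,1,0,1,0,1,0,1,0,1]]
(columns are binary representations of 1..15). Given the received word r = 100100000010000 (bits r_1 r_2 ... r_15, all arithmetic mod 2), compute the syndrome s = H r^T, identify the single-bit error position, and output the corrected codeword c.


s = (1, 1, 1, 0)^T, error position = 14, corrected codeword c = 100100000010010

Compute s = H r^T mod 2 one row at a time:
  s_1 = 0 + 0 + 0 + 1 + 0 + 0 + 0 + 0 = 1 ≡ 1 (mod 2).
  s_2 = 1 + 0 + 0 + 0 + 0 + 0 + 0 + 0 = 1 ≡ 1 (mod 2).
  s_3 = 0 + 0 + 0 + 0 + 0 + 1 + 0 + 0 = 1 ≡ 1 (mod 2).
  s_4 = 1 + 0 + 0 + 0 + 0 + 1 + 0 + 0 = 2 ≡ 0 (mod 2).
s = (1, 1, 1, 0)^T — this equals column 14 of H (binary 1110), so error is at position 14.
Correct: flip bit 14 of r = 100100000010000 to get c = 100100000010010.


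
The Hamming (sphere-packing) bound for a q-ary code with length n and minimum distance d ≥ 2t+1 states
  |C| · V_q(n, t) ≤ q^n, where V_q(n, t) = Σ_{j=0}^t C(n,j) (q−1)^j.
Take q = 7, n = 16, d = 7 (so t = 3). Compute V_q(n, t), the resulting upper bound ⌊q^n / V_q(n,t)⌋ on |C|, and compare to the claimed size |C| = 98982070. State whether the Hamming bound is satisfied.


V_q(n, t) = 125377, q^n = 33232930569601, Hamming bound = 265064011, |C| = 98982070 ≤ bound (satisfied).

Step 1: Compute V_q(n, t) = Σ_{j=0}^3 C(n, j) (q−1)^j.
  j = 0: C(16,0)·(6)^0 = 1·1 = 1.
  j = 1: C(16,1)·(6)^1 = 16·6 = 96.
  j = 2: C(16,2)·(6)^2 = 120·36 = 4320.
  j = 3: C(16,3)·(6)^3 = 560·216 = 120960.
  V_q(n, t) = 1 + 96 + 4320 + 120960 = 125377.
Step 2: q^n = 7^16 = 33232930569601.
Step 3: Hamming bound ⌊q^n / V_q(n,t)⌋ = ⌊33232930569601/125377⌋ = 265064011.
Step 4: Compare |C| = 98982070 to 265064011: satisfied.
The claimed |C| lies below the Hamming bound.


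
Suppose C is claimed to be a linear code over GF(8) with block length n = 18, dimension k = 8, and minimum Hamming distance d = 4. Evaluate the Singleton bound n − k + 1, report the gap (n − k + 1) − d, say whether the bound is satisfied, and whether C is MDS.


Singleton RHS = n − k + 1 = 11, slack = 7, bound satisfied, not MDS.

Singleton bound: d ≤ n − k + 1.
Here n = 18, k = 8, so n − k + 1 = 11.
Given d = 4, check d ≤ 11: YES.
Slack = (n − k + 1) − d = 7.
The code is NOT MDS (slack = 7 > 0).
Description: the claimed parameters are [18, 8, 4]_8; such a code would be non-MDS.


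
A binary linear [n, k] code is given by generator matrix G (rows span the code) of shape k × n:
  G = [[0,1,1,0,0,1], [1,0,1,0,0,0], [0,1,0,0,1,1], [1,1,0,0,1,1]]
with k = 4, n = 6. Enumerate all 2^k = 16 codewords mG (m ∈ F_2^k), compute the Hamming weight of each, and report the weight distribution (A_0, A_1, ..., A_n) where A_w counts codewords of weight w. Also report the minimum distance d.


Weight distribution: A_0 = 1, A_1 = 3, A_2 = 4, A_3 = 4, A_4 = 3, A_5 = 1. Minimum distance d = 1.

Enumerate all 2^4 = 16 messages m ∈ F_2^4.
For each, compute codeword c = mG in F_2^6, then tally its weight.
  m = 0000 → c = 000000, weight = 0.
  m = 1000 → c = 011001, weight = 3.
  m = 0100 → c = 101000, weight = 2.
  m = 1100 → c = 110001, weight = 3.
  m = 0010 → c = 010011, weight = 3.
  m = 1010 → c = 001010, weight = 2.
  m = 0110 → c = 111011, weight = 5.
  m = 1110 → c = 100010, weight = 2.
  m = 0001 → c = 110011, weight = 4.
  m = 1001 → c = 101010, weight = 3.
  m = 0101 → c = 011011, weight = 4.
  m = 1101 → c = 000010, weight = 1.
  m = 0011 → c = 100000, weight = 1.
  m = 1011 → c = 111001, weight = 4.
  m = 0111 → c = 001000, weight = 1.
  m = 1111 → c = 010001, weight = 2.
Tally weights:
  weight 0: 1 codewords.
  weight 1: 3 codewords.
  weight 2: 4 codewords.
  weight 3: 4 codewords.
  weight 4: 3 codewords.
  weight 5: 1 codewords.
Minimum distance d = smallest w > 0 with A_w > 0 = 1.
Sanity: Σ A_w = 16 = 2^4 = 16 ✓.


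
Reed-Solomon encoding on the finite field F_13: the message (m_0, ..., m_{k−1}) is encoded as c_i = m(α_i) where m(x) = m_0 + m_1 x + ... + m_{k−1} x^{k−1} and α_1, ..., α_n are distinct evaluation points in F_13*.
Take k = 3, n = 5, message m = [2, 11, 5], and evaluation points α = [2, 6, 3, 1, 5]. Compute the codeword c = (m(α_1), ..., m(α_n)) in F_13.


c = [5, 1, 2, 5, 0]

Message polynomial: m(x) = 2 + 11·x + 5·x^2 (mod 13).
For each evaluation point α_i, compute m(α_i) mod 13:
  α_1 = 2: Horner steps 5 → 8 → 5, so m(2) = 5.
  α_2 = 6: Horner steps 5 → 2 → 1, so m(6) = 1.
  α_3 = 3: Horner steps 5 → 0 → 2, so m(3) = 2.
  α_4 = 1: Horner steps 5 → 3 → 5, so m(1) = 5.
  α_5 = 5: Horner steps 5 → 10 → 0, so m(5) = 0.
Codeword c = [5, 1, 2, 5, 0] ∈ F_13^5.


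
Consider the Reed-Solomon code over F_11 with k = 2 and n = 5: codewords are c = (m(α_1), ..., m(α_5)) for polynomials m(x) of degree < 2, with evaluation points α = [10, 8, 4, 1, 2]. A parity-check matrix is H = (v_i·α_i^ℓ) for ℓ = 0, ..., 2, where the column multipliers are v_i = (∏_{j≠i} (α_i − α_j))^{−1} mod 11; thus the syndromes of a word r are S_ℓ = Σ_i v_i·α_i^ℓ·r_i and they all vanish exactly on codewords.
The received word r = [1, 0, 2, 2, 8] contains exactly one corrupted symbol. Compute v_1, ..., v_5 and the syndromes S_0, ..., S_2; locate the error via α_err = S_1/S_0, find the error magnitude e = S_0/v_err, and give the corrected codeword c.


S = (4, 5, 9), error at position 3, error magnitude e = 4, c = [1, 0, 9, 2, 8].

Step 1: column multipliers v_i = (∏_{j≠i}(α_i − α_j))^{−1} mod 11.
  i = 1 (α = 10): (10−8)(10−4)(10−1)(10−2) = 2·6·9·8 = 864 ≡ 6, so v_1 = 6^{−1} = 2 (mod 11).
  i = 2 (α = 8): (8−10)(8−4)(8−1)(8−2) = (−2)·4·7·6 = −336 ≡ 5, so v_2 = 5^{−1} = 9 (mod 11).
  i = 3 (α = 4): (4−10)(4−8)(4−1)(4−2) = (−6)·(−4)·3·2 = 144 ≡ 1, so v_3 = 1^{−1} = 1 (mod 11).
  i = 4 (α = 1): (1−10)(1−8)(1−4)(1−2) = (−9)·(−7)·(−3)·(−1) = 189 ≡ 2, so v_4 = 2^{−1} = 6 (mod 11).
  i = 5 (α = 2): (2−10)(2−8)(2−4)(2−1) = (−8)·(−6)·(−2)·1 = −96 ≡ 3, so v_5 = 3^{−1} = 4 (mod 11).
  v = [2, 9, 1, 6, 4].
Step 2: syndromes of r = [1, 0, 2, 2, 8] (all sums mod 11).
  S_0 = Σ v_i r_i = 2·1 + 9·0 + 1·2 + 6·2 + 4·8 = 48 ≡ 4.
  S_1 = Σ v_i α_i r_i = 2·10·1 + 9·8·0 + 1·4·2 + 6·1·2 + 4·2·8 = 104 ≡ 5.
  α_i^2 mod 11 = [1, 9, 5, 1, 4].
  S_2 = Σ v_i α_i^2 r_i = 2·1·1 + 9·9·0 + 1·5·2 + 6·1·2 + 4·4·8 = 152 ≡ 9.
  S = (4, 5, 9) ≠ 0, so r is not a codeword (an error is present).
Step 3: locate the error. For a single error e at position i, S_ℓ = v_i·e·α_i^ℓ, so α_err = S_1/S_0.
  S_0^{−1} = 4^{−1} = 3 (mod 11), so α_err = 5·3 = 15 ≡ 4 = α_3. Error position i = 3.
  Consistency check: S_2/S_1 = 9·9 = 81 ≡ 4 = α_err ✓ (single-error assumption holds).
Step 4: error magnitude e = S_0/v_3 = S_0·∏_{j≠3}(α_3 − α_j) = 4·1 = 4 ≡ 4 (mod 11).
Step 5: correct position 3: c_3 = r_3 − e = 2 − 4 ≡ 9 (mod 11). Hence c = [1, 0, 9, 2, 8].
  Check: interpolating c through the α_i gives m(x) = 7 + 6·x (degree < 2) with m(α_i) = c_i for every i, so c is indeed a codeword.


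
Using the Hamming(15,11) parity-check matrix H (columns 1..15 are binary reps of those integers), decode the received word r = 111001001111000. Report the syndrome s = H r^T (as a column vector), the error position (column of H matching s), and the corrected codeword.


s = (0, 0, 1, 0)^T, error position = 2, corrected codeword c = 101001001111000

Compute s = H r^T mod 2 one row at a time:
  s_1 = 0 + 1 + 1 + 1 + 1 + 0 + 0 + 0 = 4 ≡ 0 (mod 2).
  s_2 = 0 + 0 + 1 + 0 + 1 + 0 + 0 + 0 = 2 ≡ 0 (mod 2).
  s_3 = 1 + 1 + 1 + 0 + 1 + 1 + 0 + 0 = 5 ≡ 1 (mod 2).
  s_4 = 1 + 1 + 0 + 0 + 1 + 1 + 0 + 0 = 4 ≡ 0 (mod 2).
s = (0, 0, 1, 0)^T — this equals column 2 of H (binary 0010), so error is at position 2.
Correct: flip bit 2 of r = 111001001111000 to get c = 101001001111000.


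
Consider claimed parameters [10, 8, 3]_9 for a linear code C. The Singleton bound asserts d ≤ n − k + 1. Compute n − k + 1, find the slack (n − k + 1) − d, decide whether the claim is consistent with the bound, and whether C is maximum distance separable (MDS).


Singleton RHS = n − k + 1 = 3, slack = 0, bound satisfied, MDS.

Singleton bound: d ≤ n − k + 1.
Here n = 10, k = 8, so n − k + 1 = 3.
Given d = 3, check d ≤ 3: YES.
Slack = (n − k + 1) − d = 0.
The code is MDS (slack = 0).
Description: the claimed parameters are [10, 8, 3]_9; such a code would be MDS (meets Singleton bound).


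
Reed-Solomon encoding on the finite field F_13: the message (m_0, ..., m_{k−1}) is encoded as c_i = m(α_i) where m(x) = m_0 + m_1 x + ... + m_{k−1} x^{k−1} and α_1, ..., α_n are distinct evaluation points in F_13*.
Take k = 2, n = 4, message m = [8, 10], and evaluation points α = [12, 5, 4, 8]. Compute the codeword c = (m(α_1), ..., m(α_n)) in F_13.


c = [11, 6, 9, 10]

Message polynomial: m(x) = 8 + 10·x (mod 13).
For each evaluation point α_i, compute m(α_i) mod 13:
  α_1 = 12: Horner steps 10 → 11, so m(12) = 11.
  α_2 = 5: Horner steps 10 → 6, so m(5) = 6.
  α_3 = 4: Horner steps 10 → 9, so m(4) = 9.
  α_4 = 8: Horner steps 10 → 10, so m(8) = 10.
Codeword c = [11, 6, 9, 10] ∈ F_13^4.


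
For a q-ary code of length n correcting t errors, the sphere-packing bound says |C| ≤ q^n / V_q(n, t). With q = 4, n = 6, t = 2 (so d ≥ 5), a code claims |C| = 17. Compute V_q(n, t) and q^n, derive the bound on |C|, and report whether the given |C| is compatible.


V_q(n, t) = 154, q^n = 4096, Hamming bound = 26, |C| = 17 ≤ bound (satisfied).

Step 1: Compute V_q(n, t) = Σ_{j=0}^2 C(n, j) (q−1)^j.
  j = 0: C(6,0)·(3)^0 = 1·1 = 1.
  j = 1: C(6,1)·(3)^1 = 6·3 = 18.
  j = 2: C(6,2)·(3)^2 = 15·9 = 135.
  V_q(n, t) = 1 + 18 + 135 = 154.
Step 2: q^n = 4^6 = 4096.
Step 3: Hamming bound ⌊q^n / V_q(n,t)⌋ = ⌊4096/154⌋ = 26.
Step 4: Compare |C| = 17 to 26: satisfied.
The claimed |C| lies below the Hamming bound.


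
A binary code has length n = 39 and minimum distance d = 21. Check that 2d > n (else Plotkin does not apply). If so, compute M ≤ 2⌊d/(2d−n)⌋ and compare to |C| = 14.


Plotkin bound M ≤ 14; given |C| = 14 ≤ bound (satisfied).

Check applicability: 2d = 42, n = 39.
2d − n = 3 > 0, so Plotkin applies.
Compute d/(2d−n) = 21/3 ≈ 7.0000.
⌊d/(2d−n)⌋ = 7.
Plotkin bound: M ≤ 2·7 = 14.
Given |C| = 14, check: satisfied.
This |C| is at the Plotkin bound.


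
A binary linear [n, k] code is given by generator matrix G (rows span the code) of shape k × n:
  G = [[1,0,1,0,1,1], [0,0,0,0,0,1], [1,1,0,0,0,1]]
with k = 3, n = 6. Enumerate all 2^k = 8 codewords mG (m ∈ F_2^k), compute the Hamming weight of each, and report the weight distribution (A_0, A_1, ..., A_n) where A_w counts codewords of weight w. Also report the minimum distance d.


Weight distribution: A_0 = 1, A_1 = 1, A_2 = 1, A_3 = 3, A_4 = 2. Minimum distance d = 1.

Enumerate all 2^3 = 8 messages m ∈ F_2^3.
For each, compute codeword c = mG in F_2^6, then tally its weight.
  m = 000 → c = 000000, weight = 0.
  m = 100 → c = 101011, weight = 4.
  m = 010 → c = 000001, weight = 1.
  m = 110 → c = 101010, weight = 3.
  m = 001 → c = 110001, weight = 3.
  m = 101 → c = 011010, weight = 3.
  m = 011 → c = 110000, weight = 2.
  m = 111 → c = 011011, weight = 4.
Tally weights:
  weight 0: 1 codewords.
  weight 1: 1 codewords.
  weight 2: 1 codewords.
  weight 3: 3 codewords.
  weight 4: 2 codewords.
Minimum distance d = smallest w > 0 with A_w > 0 = 1.
Sanity: Σ A_w = 8 = 2^3 = 8 ✓.


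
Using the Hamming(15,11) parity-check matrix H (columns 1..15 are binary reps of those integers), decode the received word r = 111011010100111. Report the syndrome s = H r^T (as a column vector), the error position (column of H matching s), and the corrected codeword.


s = (1, 1, 0, 1)^T, error position = 13, corrected codeword c = 111011010100011

Compute s = H r^T mod 2 one row at a time:
  s_1 = 1 + 0 + 1 + 0 + 0 + 1 + 1 + 1 = 5 ≡ 1 (mod 2).
  s_2 = 0 + 1 + 1 + 0 + 0 + 1 + 1 + 1 = 5 ≡ 1 (mod 2).
  s_3 = 1 + 1 + 1 + 0 + 1 + 0 + 1 + 1 = 6 ≡ 0 (mod 2).
  s_4 = 1 + 1 + 1 + 0 + 0 + 0 + 1 + 1 = 5 ≡ 1 (mod 2).
s = (1, 1, 0, 1)^T — this equals column 13 of H (binary 1101), so error is at position 13.
Correct: flip bit 13 of r = 111011010100111 to get c = 111011010100011.


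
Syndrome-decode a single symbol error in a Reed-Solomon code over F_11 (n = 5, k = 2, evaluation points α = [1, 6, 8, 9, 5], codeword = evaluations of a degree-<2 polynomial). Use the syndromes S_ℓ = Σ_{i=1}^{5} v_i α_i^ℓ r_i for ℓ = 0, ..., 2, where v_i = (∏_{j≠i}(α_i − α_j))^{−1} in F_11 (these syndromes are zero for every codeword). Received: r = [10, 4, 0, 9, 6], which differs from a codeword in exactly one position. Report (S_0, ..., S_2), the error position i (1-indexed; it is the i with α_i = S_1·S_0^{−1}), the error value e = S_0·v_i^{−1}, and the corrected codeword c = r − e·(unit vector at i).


S = (2, 2, 2), error at position 1, error magnitude e = 7, c = [3, 4, 0, 9, 6].

Step 1: column multipliers v_i = (∏_{j≠i}(α_i − α_j))^{−1} mod 11.
  i = 1 (α = 1): (1−6)(1−8)(1−9)(1−5) = (−5)·(−7)·(−8)·(−4) = 1120 ≡ 9, so v_1 = 9^{−1} = 5 (mod 11).
  i = 2 (α = 6): (6−1)(6−8)(6−9)(6−5) = 5·(−2)·(−3)·1 = 30 ≡ 8, so v_2 = 8^{−1} = 7 (mod 11).
  i = 3 (α = 8): (8−1)(8−6)(8−9)(8−5) = 7·2·(−1)·3 = −42 ≡ 2, so v_3 = 2^{−1} = 6 (mod 11).
  i = 4 (α = 9): (9−1)(9−6)(9−8)(9−5) = 8·3·1·4 = 96 ≡ 8, so v_4 = 8^{−1} = 7 (mod 11).
  i = 5 (α = 5): (5−1)(5−6)(5−8)(5−9) = 4·(−1)·(−3)·(−4) = −48 ≡ 7, so v_5 = 7^{−1} = 8 (mod 11).
  v = [5, 7, 6, 7, 8].
Step 2: syndromes of r = [10, 4, 0, 9, 6] (all sums mod 11).
  S_0 = Σ v_i r_i = 5·10 + 7·4 + 6·0 + 7·9 + 8·6 = 189 ≡ 2.
  S_1 = Σ v_i α_i r_i = 5·1·10 + 7·6·4 + 6·8·0 + 7·9·9 + 8·5·6 = 1025 ≡ 2.
  α_i^2 mod 11 = [1, 3, 9, 4, 3].
  S_2 = Σ v_i α_i^2 r_i = 5·1·10 + 7·3·4 + 6·9·0 + 7·4·9 + 8·3·6 = 530 ≡ 2.
  S = (2, 2, 2) ≠ 0, so r is not a codeword (an error is present).
Step 3: locate the error. For a single error e at position i, S_ℓ = v_i·e·α_i^ℓ, so α_err = S_1/S_0.
  S_0^{−1} = 2^{−1} = 6 (mod 11), so α_err = 2·6 = 12 ≡ 1 = α_1. Error position i = 1.
  Consistency check: S_2/S_1 = 2·6 = 12 ≡ 1 = α_err ✓ (single-error assumption holds).
Step 4: error magnitude e = S_0/v_1 = S_0·∏_{j≠1}(α_1 − α_j) = 2·9 = 18 ≡ 7 (mod 11).
Step 5: correct position 1: c_1 = r_1 − e = 10 − 7 ≡ 3 (mod 11). Hence c = [3, 4, 0, 9, 6].
  Check: interpolating c through the α_i gives m(x) = 5 + 9·x (degree < 2) with m(α_i) = c_i for every i, so c is indeed a codeword.


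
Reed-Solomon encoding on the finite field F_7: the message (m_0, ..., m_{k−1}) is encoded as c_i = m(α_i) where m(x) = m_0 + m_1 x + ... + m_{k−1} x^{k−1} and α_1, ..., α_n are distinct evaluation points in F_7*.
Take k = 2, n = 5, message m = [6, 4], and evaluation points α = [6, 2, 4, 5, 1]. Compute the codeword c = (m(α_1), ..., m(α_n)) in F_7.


c = [2, 0, 1, 5, 3]

Message polynomial: m(x) = 6 + 4·x (mod 7).
For each evaluation point α_i, compute m(α_i) mod 7:
  α_1 = 6: Horner steps 4 → 2, so m(6) = 2.
  α_2 = 2: Horner steps 4 → 0, so m(2) = 0.
  α_3 = 4: Horner steps 4 → 1, so m(4) = 1.
  α_4 = 5: Horner steps 4 → 5, so m(5) = 5.
  α_5 = 1: Horner steps 4 → 3, so m(1) = 3.
Codeword c = [2, 0, 1, 5, 3] ∈ F_7^5.


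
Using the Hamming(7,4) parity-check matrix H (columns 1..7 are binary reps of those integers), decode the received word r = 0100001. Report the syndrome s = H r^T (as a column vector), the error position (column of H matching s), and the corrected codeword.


s = (1, 0, 1)^T, error position = 5, corrected codeword c = 0100101

Compute s = H r^T mod 2 one row at a time:
  s_1 = 0 + 0 + 0 + 1 = 1 ≡ 1 (mod 2).
  s_2 = 1 + 0 + 0 + 1 = 2 ≡ 0 (mod 2).
  s_3 = 0 + 0 + 0 + 1 = 1 ≡ 1 (mod 2).
s = (1, 0, 1)^T — this equals column 5 of H (binary 101), so error is at position 5.
Correct: flip bit 5 of r = 0100001 to get c = 0100101.


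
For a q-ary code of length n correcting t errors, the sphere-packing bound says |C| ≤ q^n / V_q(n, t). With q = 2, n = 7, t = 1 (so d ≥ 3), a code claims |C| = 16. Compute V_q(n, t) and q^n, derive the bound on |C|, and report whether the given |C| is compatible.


V_q(n, t) = 8, q^n = 128, Hamming bound = 16, |C| = 16 ≤ bound (satisfied).

Step 1: Compute V_q(n, t) = Σ_{j=0}^1 C(n, j) (q−1)^j.
  j = 0: C(7,0)·(1)^0 = 1·1 = 1.
  j = 1: C(7,1)·(1)^1 = 7·1 = 7.
  V_q(n, t) = 1 + 7 = 8.
Step 2: q^n = 2^7 = 128.
Step 3: Hamming bound ⌊q^n / V_q(n,t)⌋ = ⌊128/8⌋ = 16.
Step 4: Compare |C| = 16 to 16: satisfied.
The claimed |C| lies at the Hamming bound (tight).
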